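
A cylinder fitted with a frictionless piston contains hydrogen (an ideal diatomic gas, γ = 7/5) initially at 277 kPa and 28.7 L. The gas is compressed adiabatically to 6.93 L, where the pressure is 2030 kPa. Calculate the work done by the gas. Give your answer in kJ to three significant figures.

Adiabatic: W = (P₁V₁ − P₂V₂)/(γ − 1) with γ = 7/5.
P₁V₁ = 7950 J, P₂V₂ = 14068 J.
W = (7950 − 14068) / 0.4 = -15295 J.

W ≈ -15.3 kJ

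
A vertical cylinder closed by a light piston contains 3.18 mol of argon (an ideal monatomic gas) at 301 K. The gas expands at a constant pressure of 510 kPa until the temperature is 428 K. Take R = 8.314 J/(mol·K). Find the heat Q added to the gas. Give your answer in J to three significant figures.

Isobaric: W = nRΔT = (3.18)(8.314)(127) = 3358 J.
ΔU = nCᵥΔT with Cᵥ = 3R/2: ΔU = (3.18)(12.47)(127) = 5037 J.
Q = ΔU + W = 5037 + 3358 = 8394 J.

Q ≈ 8390 J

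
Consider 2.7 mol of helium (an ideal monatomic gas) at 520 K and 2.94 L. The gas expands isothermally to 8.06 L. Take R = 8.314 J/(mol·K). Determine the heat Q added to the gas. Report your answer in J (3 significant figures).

Q ≈ 11800 J

Isothermal ⇒ ΔU = 0, so Q = W = nRT ln(V₂/V₁).
Q = (2.7)(8.314)(520) ln(8.06/2.94) = 11673 × 1.009 = 11772 J.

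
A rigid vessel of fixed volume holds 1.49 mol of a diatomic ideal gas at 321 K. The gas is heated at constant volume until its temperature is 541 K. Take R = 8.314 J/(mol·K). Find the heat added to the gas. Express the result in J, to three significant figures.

Q ≈ 6810 J

Constant volume ⇒ W = 0, so Q = ΔU = nCᵥΔT with Cᵥ = 5R/2 = 20.79 J/(mol·K).
ΔU = (1.49)(20.79)(541 − 321) = 6813 J.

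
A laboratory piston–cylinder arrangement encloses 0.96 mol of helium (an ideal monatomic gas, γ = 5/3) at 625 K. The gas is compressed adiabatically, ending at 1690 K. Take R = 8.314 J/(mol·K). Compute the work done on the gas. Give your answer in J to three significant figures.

W ≈ 12800 J

Adiabatic ⇒ Q = 0, so W_by = −ΔU = nCᵥ(T₁ − T₂).
Cᵥ = 3R/2 = 12.47 J/(mol·K).
W = (0.96)(12.47)(625 − 1690) = -12750 J.
Work on gas = −W_by = 12750 J.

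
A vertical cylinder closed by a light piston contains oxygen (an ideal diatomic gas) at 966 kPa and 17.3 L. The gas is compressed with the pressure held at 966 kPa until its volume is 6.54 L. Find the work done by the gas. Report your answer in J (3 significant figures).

Isobaric: W = P ΔV.
W = (966 kPa)(6.54 − 17.3 L) = (966)(-10.76) = -10394 J.

W ≈ -10400 J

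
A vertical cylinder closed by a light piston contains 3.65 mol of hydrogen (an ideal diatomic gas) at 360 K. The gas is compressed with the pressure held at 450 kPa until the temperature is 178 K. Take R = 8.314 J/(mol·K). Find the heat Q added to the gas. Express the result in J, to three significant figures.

Q ≈ -19300 J

Isobaric: W = nRΔT = (3.65)(8.314)(-182) = -5523 J.
ΔU = nCᵥΔT with Cᵥ = 5R/2: ΔU = (3.65)(20.79)(-182) = -13807 J.
Q = ΔU + W = -13807 − 5523 = -19330 J.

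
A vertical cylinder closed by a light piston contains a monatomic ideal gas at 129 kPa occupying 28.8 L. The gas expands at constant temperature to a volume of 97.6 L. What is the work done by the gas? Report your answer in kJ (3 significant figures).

Isothermal: W = nRT ln(V₂/V₁) = P₁V₁ ln(V₂/V₁).
P₁V₁ = (129 kPa)(28.8 L) = 3715 J.
W = 3715 × ln(97.6/28.8) = 3715 × 1.221
W_by_gas = 4534 J.

W ≈ 4.53 kJ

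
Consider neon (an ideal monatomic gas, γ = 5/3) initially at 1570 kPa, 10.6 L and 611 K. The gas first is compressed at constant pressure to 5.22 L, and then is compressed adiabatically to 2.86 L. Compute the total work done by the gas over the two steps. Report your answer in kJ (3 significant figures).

W_total ≈ -14.5 kJ

Step 1 (isobaric): W = PΔV = (1570 kPa)(5.22 − 10.6 L) = -8447 J.
After step 1: P = 1570 kPa, V = 5.22 L, T = 300.9 K.
Step 2 (adiabatic): W = (P₁V₁ − P₂V₂)/(γ−1) = (8195 − 12240)/0.667 = -6067 J.
W_total = -8447 − 6067 = -14513 J.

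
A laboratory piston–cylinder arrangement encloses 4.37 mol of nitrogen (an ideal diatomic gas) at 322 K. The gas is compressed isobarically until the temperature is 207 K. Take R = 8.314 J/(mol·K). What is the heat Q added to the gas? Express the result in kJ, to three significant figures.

Q ≈ -14.6 kJ

Isobaric: W = nRΔT = (4.37)(8.314)(-115) = -4178 J.
ΔU = nCᵥΔT with Cᵥ = 5R/2: ΔU = (4.37)(20.79)(-115) = -10446 J.
Q = ΔU + W = -10446 − 4178 = -14624 J.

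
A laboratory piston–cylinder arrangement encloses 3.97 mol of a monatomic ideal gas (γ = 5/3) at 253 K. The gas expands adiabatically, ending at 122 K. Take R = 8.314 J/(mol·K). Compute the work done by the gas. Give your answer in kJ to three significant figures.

W ≈ 6.49 kJ

Adiabatic ⇒ Q = 0, so W_by = −ΔU = nCᵥ(T₁ − T₂).
Cᵥ = 3R/2 = 12.47 J/(mol·K).
W = (3.97)(12.47)(253 − 122) = 6486 J.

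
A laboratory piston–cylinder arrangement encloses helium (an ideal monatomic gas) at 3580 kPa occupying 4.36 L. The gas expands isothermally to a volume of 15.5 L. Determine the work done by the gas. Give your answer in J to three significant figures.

W ≈ 19800 J

Isothermal: W = nRT ln(V₂/V₁) = P₁V₁ ln(V₂/V₁).
P₁V₁ = (3580 kPa)(4.36 L) = 15609 J.
W = 15609 × ln(15.5/4.36) = 15609 × 1.268
W_by_gas = 19798 J.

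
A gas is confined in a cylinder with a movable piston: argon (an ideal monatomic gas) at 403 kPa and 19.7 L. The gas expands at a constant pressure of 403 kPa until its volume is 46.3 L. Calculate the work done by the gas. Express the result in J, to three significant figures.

Isobaric: W = P ΔV.
W = (403 kPa)(46.3 − 19.7 L) = (403)(26.6) = 10720 J.

W ≈ 10700 J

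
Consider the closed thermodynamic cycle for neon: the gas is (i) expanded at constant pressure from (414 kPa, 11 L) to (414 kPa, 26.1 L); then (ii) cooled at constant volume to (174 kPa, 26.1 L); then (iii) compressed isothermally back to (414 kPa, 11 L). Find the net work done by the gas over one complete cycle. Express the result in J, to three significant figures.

Leg (i): W = PΔV = (414)(26.1 − 11) = 6251 J.
Leg (ii): W = 0.
Leg (iii): W = PᵢVᵢ ln(V_f/Vᵢ) = (4541) ln(11/26.1) = -3924 J.
W_net = 6251 − 3924 = 2327 J.

W_net ≈ 2330 J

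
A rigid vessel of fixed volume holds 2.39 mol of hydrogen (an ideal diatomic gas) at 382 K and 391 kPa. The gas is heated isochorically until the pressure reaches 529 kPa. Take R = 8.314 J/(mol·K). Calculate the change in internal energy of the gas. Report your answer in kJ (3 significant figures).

Constant volume ⇒ W = 0, so Q = ΔU = nCᵥΔT with Cᵥ = 5R/2 = 20.79 J/(mol·K).
At constant V, T₂/T₁ = P₂/P₁ ⇒ ΔT = T₁(P₂/P₁ − 1) = 382·(529/391 − 1) = 134.8 K.
ΔU = (2.39)(20.79)(134.8) = 6698 J.

ΔU ≈ 6.70 kJ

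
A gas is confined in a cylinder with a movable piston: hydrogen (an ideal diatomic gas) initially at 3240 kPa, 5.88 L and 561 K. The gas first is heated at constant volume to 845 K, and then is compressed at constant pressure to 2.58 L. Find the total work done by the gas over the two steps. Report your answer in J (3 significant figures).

W_total ≈ -16100 J

Step 1 (isochoric): W = 0 (constant volume).
After step 1: P = 4880 kPa (V unchanged).
Step 2 (isobaric): W = PΔV = (4880 kPa)(2.58 − 5.88 L) = -16105 J.
W_total = 0 − 16105 = -16105 J.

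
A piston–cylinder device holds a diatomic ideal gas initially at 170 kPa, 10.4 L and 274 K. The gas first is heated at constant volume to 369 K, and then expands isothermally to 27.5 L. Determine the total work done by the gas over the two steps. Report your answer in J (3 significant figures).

Step 1 (isochoric): W = 0 (constant volume).
After step 1: P = 228.9 kPa (V unchanged).
Step 2 (isothermal): W = P₁V₁ ln(V₂/V₁) = (2381) ln(27.5/10.4) = 2315 J.
W_total = 0 + 2315 = 2315 J.

W_total ≈ 2320 J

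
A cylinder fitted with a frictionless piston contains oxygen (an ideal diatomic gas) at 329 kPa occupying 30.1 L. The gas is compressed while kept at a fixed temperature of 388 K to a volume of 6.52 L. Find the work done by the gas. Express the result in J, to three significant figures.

W ≈ -15100 J

Isothermal: W = nRT ln(V₂/V₁) = P₁V₁ ln(V₂/V₁).
P₁V₁ = (329 kPa)(30.1 L) = 9903 J.
W = 9903 × ln(6.52/30.1) = 9903 × -1.53
W_by_gas = -15148 J.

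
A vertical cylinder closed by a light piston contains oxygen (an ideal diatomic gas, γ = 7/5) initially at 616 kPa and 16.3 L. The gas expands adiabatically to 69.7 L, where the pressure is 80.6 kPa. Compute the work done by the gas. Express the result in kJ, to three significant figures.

W ≈ 11.1 kJ

Adiabatic: W = (P₁V₁ − P₂V₂)/(γ − 1) with γ = 7/5.
P₁V₁ = 10041 J, P₂V₂ = 5618 J.
W = (10041 − 5618) / 0.4 = 11057 J.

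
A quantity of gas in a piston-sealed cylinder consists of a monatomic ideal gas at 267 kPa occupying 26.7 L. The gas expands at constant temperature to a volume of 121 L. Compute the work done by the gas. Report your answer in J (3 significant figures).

W ≈ 10800 J

Isothermal: W = nRT ln(V₂/V₁) = P₁V₁ ln(V₂/V₁).
P₁V₁ = (267 kPa)(26.7 L) = 7129 J.
W = 7129 × ln(121/26.7) = 7129 × 1.511
W_by_gas = 10773 J.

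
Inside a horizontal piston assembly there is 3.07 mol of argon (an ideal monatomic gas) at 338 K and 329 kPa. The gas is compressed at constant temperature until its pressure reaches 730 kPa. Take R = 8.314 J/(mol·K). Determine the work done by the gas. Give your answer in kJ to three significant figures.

Isothermal process: W = nRT ln(V₂/V₁) = nRT ln(P₁/P₂).
W = (3.07)(8.314)(338) × ln(329/730)
  = 8627 × ln(0.4507) = 8627 × -0.797
W_by_gas = -6876 J.

W ≈ -6.88 kJ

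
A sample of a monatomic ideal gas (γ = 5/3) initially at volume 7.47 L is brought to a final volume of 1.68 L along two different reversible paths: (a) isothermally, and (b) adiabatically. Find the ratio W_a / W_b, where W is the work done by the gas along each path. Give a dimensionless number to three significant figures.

Path (a) isothermal: W = P₁V₁ ln(V₂/V₁) → W_a/(P₁V₁) = -1.492.
Path (b) adiabatic: W = P₁V₁(1 − (V₁/V₂)^(γ−1))/(γ−1) → W_b/(P₁V₁) = -2.556.
W_a / W_b = -1.492 / -2.556 = 0.5838.

W_a / W_b ≈ 0.584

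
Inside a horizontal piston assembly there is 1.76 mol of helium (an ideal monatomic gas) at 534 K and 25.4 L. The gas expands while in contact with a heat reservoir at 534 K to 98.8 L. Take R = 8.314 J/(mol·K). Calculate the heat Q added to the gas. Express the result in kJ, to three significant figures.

Isothermal ⇒ ΔU = 0, so Q = W = nRT ln(V₂/V₁).
Q = (1.76)(8.314)(534) ln(98.8/25.4) = 7814 × 1.358 = 10614 J.

Q ≈ 10.6 kJ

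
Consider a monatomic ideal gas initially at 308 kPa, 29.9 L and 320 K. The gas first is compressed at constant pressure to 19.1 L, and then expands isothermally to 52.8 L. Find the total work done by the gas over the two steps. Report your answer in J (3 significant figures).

Step 1 (isobaric): W = PΔV = (308 kPa)(19.1 − 29.9 L) = -3326 J.
After step 1: P = 308 kPa, V = 19.1 L, T = 204.4 K.
Step 2 (isothermal): W = P₁V₁ ln(V₂/V₁) = (5883) ln(52.8/19.1) = 5982 J.
W_total = -3326 + 5982 = 2655 J.

W_total ≈ 2660 J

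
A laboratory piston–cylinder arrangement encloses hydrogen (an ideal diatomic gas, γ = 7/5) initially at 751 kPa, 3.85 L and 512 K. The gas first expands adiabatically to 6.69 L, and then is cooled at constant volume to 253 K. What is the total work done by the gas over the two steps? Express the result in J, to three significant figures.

W_total ≈ 1430 J

Step 1 (adiabatic): W = (P₁V₁ − P₂V₂)/(γ−1) = (2891 − 2318)/0.4 = 1433 J.
Step 2 (isochoric): W = 0 (constant volume).
W_total = 1433 + 0 = 1433 J.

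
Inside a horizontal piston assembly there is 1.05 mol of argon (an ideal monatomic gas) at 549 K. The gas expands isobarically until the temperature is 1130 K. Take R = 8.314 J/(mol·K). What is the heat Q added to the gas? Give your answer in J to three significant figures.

Isobaric: W = nRΔT = (1.05)(8.314)(581) = 5072 J.
ΔU = nCᵥΔT with Cᵥ = 3R/2: ΔU = (1.05)(12.47)(581) = 7608 J.
Q = ΔU + W = 7608 + 5072 = 12680 J.

Q ≈ 12700 J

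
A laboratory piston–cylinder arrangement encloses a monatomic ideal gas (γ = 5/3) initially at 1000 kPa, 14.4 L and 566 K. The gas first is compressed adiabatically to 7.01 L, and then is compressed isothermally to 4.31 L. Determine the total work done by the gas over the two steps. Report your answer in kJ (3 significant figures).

W_total ≈ -24.6 kJ

Step 1 (adiabatic): W = (P₁V₁ − P₂V₂)/(γ−1) = (14400 − 23270)/0.667 = -13305 J.
After step 1: P = 3320 kPa, V = 7.01 L, T = 914.6 K.
Step 2 (isothermal): W = P₁V₁ ln(V₂/V₁) = (23270) ln(4.31/7.01) = -11318 J.
W_total = -13305 − 11318 = -24623 J.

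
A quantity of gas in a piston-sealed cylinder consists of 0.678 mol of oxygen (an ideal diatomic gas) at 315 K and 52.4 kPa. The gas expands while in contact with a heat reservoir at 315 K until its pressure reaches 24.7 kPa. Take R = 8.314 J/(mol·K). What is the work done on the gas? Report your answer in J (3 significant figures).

Isothermal process: W = nRT ln(V₂/V₁) = nRT ln(P₁/P₂).
W = (0.678)(8.314)(315) × ln(52.4/24.7)
  = 1776 × ln(2.121) = 1776 × 0.7521
W_by_gas = 1335 J; work on gas = −W_by = -1335 J.

W ≈ -1340 J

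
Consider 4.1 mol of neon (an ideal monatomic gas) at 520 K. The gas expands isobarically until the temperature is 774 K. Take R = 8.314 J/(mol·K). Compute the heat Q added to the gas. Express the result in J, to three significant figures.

Isobaric: W = nRΔT = (4.1)(8.314)(254) = 8658 J.
ΔU = nCᵥΔT with Cᵥ = 3R/2: ΔU = (4.1)(12.47)(254) = 12987 J.
Q = ΔU + W = 12987 + 8658 = 21645 J.

Q ≈ 21600 J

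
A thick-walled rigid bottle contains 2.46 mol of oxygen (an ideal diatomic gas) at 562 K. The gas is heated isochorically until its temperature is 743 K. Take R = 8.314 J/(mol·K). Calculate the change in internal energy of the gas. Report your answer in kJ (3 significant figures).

Constant volume ⇒ W = 0, so Q = ΔU = nCᵥΔT with Cᵥ = 5R/2 = 20.79 J/(mol·K).
ΔU = (2.46)(20.79)(743 − 562) = 9255 J.

ΔU ≈ 9.25 kJ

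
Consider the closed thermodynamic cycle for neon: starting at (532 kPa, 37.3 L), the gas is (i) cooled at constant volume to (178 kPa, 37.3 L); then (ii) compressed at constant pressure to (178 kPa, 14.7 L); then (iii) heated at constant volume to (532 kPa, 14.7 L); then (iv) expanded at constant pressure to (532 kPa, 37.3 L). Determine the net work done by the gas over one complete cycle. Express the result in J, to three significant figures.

W_net ≈ 8000 J

Constant-volume legs do no work.
W(ii) = (178)(14.7 − 37.3) = -4023 J; W(iv) = (532)(37.3 − 14.7) = 12023 J.
W_net = -4023 + 12023 = 8000 J (the clockwise enclosed area).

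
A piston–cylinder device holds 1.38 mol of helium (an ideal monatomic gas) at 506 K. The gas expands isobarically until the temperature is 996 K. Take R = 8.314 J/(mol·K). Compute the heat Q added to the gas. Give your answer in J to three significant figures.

Isobaric: W = nRΔT = (1.38)(8.314)(490) = 5622 J.
ΔU = nCᵥΔT with Cᵥ = 3R/2: ΔU = (1.38)(12.47)(490) = 8433 J.
Q = ΔU + W = 8433 + 5622 = 14055 J.

Q ≈ 14100 J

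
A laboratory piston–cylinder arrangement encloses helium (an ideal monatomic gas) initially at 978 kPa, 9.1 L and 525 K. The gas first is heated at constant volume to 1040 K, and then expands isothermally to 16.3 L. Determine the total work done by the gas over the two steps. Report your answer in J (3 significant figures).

W_total ≈ 10300 J

Step 1 (isochoric): W = 0 (constant volume).
After step 1: P = 1937 kPa (V unchanged).
Step 2 (isothermal): W = P₁V₁ ln(V₂/V₁) = (17630) ln(16.3/9.1) = 10276 J.
W_total = 0 + 10276 = 10276 J.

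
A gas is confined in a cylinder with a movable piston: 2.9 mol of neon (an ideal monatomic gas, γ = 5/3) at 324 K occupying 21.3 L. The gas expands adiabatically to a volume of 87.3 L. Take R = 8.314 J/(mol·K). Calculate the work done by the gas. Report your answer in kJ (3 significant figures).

Adiabatic: TV^(γ−1) = const with γ = 5/3.
T₂ = T₁ (V₁/V₂)^(γ−1) = 324 × (21.3/87.3)^0.667 = 324 × 0.3905 = 126.5 K.
W_by = nCᵥ(T₁ − T₂) = (2.9)(12.47)(324 − 126.5) = 7142 J.

W ≈ 7.14 kJ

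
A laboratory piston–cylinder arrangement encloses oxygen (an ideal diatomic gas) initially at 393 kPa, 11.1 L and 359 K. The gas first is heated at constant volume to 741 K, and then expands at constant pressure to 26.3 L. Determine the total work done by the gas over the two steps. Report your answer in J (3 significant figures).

Step 1 (isochoric): W = 0 (constant volume).
After step 1: P = 811.2 kPa (V unchanged).
Step 2 (isobaric): W = PΔV = (811.2 kPa)(26.3 − 11.1 L) = 12330 J.
W_total = 0 + 12330 = 12330 J.

W_total ≈ 12300 J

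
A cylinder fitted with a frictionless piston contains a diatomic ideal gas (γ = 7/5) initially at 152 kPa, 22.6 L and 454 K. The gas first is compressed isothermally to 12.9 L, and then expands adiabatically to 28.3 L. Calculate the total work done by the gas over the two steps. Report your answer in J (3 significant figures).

Step 1 (isothermal): W = P₁V₁ ln(V₂/V₁) = (3435) ln(12.9/22.6) = -1926 J.
After step 1: P = 266.3 kPa, V = 12.9 L, T = 454 K.
Step 2 (adiabatic): W = (P₁V₁ − P₂V₂)/(γ−1) = (3435 − 2509)/0.4 = 2316 J.
W_total = -1926 + 2316 = 389.7 J.

W_total ≈ 390 J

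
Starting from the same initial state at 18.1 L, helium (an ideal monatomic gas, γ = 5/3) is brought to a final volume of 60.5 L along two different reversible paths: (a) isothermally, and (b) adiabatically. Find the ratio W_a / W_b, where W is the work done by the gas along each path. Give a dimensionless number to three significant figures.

W_a / W_b ≈ 1.46

Path (a) isothermal: W = P₁V₁ ln(V₂/V₁) → W_a/(P₁V₁) = 1.207.
Path (b) adiabatic: W = P₁V₁(1 − (V₁/V₂)^(γ−1))/(γ−1) → W_b/(P₁V₁) = 0.829.
W_a / W_b = 1.207 / 0.829 = 1.456.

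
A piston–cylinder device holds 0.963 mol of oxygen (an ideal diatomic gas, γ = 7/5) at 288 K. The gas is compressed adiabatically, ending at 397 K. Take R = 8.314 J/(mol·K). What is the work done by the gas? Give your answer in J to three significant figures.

Adiabatic ⇒ Q = 0, so W_by = −ΔU = nCᵥ(T₁ − T₂).
Cᵥ = 5R/2 = 20.79 J/(mol·K).
W = (0.963)(20.79)(288 − 397) = -2182 J.

W ≈ -2180 J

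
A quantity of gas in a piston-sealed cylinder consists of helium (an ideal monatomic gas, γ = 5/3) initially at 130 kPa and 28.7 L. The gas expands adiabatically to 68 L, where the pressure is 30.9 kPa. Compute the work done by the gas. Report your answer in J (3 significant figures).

Adiabatic: W = (P₁V₁ − P₂V₂)/(γ − 1) with γ = 5/3.
P₁V₁ = 3731 J, P₂V₂ = 2101 J.
W = (3731 − 2101) / 0.6667 = 2445 J.

W ≈ 2440 J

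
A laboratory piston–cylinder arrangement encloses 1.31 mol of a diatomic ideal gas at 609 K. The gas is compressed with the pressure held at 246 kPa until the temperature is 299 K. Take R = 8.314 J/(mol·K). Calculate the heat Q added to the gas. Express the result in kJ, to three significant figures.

Q ≈ -11.8 kJ

Isobaric: W = nRΔT = (1.31)(8.314)(-310) = -3376 J.
ΔU = nCᵥΔT with Cᵥ = 5R/2: ΔU = (1.31)(20.79)(-310) = -8441 J.
Q = ΔU + W = -8441 − 3376 = -11817 J.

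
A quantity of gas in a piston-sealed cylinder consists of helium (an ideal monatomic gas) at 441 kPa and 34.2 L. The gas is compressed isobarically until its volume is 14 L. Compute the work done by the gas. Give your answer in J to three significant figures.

Isobaric: W = P ΔV.
W = (441 kPa)(14 − 34.2 L) = (441)(-20.2) = -8908 J.

W ≈ -8910 J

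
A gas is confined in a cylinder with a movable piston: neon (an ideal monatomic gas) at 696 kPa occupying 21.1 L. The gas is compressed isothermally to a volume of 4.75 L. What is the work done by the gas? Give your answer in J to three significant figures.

W ≈ -21900 J

Isothermal: W = nRT ln(V₂/V₁) = P₁V₁ ln(V₂/V₁).
P₁V₁ = (696 kPa)(21.1 L) = 14686 J.
W = 14686 × ln(4.75/21.1) = 14686 × -1.491
W_by_gas = -21898 J.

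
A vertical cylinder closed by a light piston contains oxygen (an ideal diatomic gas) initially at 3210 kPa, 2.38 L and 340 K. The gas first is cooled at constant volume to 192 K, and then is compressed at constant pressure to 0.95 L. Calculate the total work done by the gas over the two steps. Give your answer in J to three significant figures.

W_total ≈ -2590 J

Step 1 (isochoric): W = 0 (constant volume).
After step 1: P = 1813 kPa (V unchanged).
Step 2 (isobaric): W = PΔV = (1813 kPa)(0.95 − 2.38 L) = -2592 J.
W_total = 0 − 2592 = -2592 J.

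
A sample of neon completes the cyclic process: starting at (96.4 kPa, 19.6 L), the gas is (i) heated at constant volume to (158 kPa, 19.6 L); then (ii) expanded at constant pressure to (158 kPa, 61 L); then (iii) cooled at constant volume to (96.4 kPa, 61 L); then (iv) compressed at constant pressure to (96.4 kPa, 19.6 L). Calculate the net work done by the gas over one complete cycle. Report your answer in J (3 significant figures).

Constant-volume legs do no work.
W(ii) = (158)(61 − 19.6) = 6541 J; W(iv) = (96.4)(19.6 − 61) = -3991 J.
W_net = 6541 − 3991 = 2550 J (the clockwise enclosed area).

W_net ≈ 2550 J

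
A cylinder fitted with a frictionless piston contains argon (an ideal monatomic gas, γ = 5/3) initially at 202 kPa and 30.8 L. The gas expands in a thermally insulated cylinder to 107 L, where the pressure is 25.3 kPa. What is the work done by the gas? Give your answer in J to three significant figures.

Adiabatic: W = (P₁V₁ − P₂V₂)/(γ − 1) with γ = 5/3.
P₁V₁ = 6222 J, P₂V₂ = 2707 J.
W = (6222 − 2707) / 0.6667 = 5272 J.

W ≈ 5270 J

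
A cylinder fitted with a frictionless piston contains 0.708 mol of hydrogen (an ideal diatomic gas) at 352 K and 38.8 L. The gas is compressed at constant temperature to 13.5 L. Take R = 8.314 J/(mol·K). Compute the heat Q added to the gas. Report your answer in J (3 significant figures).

Isothermal ⇒ ΔU = 0, so Q = W = nRT ln(V₂/V₁).
Q = (0.708)(8.314)(352) ln(13.5/38.8) = 2072 × -1.056 = -2187 J.

Q ≈ -2190 J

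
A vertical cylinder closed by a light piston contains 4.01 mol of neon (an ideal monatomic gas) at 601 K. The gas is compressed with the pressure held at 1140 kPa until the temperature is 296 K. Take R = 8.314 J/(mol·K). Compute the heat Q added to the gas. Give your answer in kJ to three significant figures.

Isobaric: W = nRΔT = (4.01)(8.314)(-305) = -10168 J.
ΔU = nCᵥΔT with Cᵥ = 3R/2: ΔU = (4.01)(12.47)(-305) = -15253 J.
Q = ΔU + W = -15253 − 10168 = -25421 J.

Q ≈ -25.4 kJ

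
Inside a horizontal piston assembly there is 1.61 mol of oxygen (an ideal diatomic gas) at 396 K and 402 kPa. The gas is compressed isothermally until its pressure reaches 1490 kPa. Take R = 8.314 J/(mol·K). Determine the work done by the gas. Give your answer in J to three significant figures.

Isothermal process: W = nRT ln(V₂/V₁) = nRT ln(P₁/P₂).
W = (1.61)(8.314)(396) × ln(402/1490)
  = 5301 × ln(0.2698) = 5301 × -1.31
W_by_gas = -6944 J.

W ≈ -6940 J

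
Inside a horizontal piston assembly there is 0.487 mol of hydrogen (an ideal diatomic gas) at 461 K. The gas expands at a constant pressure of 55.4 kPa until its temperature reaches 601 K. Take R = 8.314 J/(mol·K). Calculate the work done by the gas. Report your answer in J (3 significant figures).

W ≈ 567 J

Isobaric: W = P ΔV = nR ΔT.
W = (0.487)(8.314)(601 − 461) = 566.8 J.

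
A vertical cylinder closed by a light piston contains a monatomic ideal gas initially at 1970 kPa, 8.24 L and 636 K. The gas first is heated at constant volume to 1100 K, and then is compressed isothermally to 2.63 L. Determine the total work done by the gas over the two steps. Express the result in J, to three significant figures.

W_total ≈ -32100 J

Step 1 (isochoric): W = 0 (constant volume).
After step 1: P = 3407 kPa (V unchanged).
Step 2 (isothermal): W = P₁V₁ ln(V₂/V₁) = (28076) ln(2.63/8.24) = -32063 J.
W_total = 0 − 32063 = -32063 J.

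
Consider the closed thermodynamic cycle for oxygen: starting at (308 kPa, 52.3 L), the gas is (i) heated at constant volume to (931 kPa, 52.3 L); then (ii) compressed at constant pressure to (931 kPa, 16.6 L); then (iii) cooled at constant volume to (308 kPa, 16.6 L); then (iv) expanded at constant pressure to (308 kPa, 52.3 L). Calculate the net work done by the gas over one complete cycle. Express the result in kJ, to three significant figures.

W_net ≈ -22.2 kJ

Constant-volume legs do no work.
W(ii) = (931)(16.6 − 52.3) = -33237 J; W(iv) = (308)(52.3 − 16.6) = 10996 J.
W_net = -33237 + 10996 = -22241 J (the counter-clockwise enclosed area).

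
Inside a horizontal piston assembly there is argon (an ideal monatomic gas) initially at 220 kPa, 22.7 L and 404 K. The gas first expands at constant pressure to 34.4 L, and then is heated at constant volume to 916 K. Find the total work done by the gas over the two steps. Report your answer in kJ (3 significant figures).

W_total ≈ 2.57 kJ

Step 1 (isobaric): W = PΔV = (220 kPa)(34.4 − 22.7 L) = 2574 J.
Step 2 (isochoric): W = 0 (constant volume).
W_total = 2574 + 0 = 2574 J.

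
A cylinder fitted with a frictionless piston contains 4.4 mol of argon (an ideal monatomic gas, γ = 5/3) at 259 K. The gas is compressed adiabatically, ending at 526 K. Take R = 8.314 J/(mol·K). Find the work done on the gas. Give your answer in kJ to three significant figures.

W ≈ 14.7 kJ

Adiabatic ⇒ Q = 0, so W_by = −ΔU = nCᵥ(T₁ − T₂).
Cᵥ = 3R/2 = 12.47 J/(mol·K).
W = (4.4)(12.47)(259 − 526) = -14651 J.
Work on gas = −W_by = 14651 J.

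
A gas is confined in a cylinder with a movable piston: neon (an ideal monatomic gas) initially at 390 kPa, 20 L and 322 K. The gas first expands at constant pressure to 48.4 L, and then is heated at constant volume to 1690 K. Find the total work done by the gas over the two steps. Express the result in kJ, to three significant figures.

W_total ≈ 11.1 kJ

Step 1 (isobaric): W = PΔV = (390 kPa)(48.4 − 20 L) = 11076 J.
Step 2 (isochoric): W = 0 (constant volume).
W_total = 11076 + 0 = 11076 J.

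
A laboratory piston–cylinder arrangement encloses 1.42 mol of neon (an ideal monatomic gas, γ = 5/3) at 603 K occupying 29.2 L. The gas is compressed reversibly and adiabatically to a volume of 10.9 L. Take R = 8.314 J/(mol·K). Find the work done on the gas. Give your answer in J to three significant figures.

W ≈ 9920 J

Adiabatic: TV^(γ−1) = const with γ = 5/3.
T₂ = T₁ (V₁/V₂)^(γ−1) = 603 × (29.2/10.9)^0.667 = 603 × 1.929 = 1163 K.
W_by = nCᵥ(T₁ − T₂) = (1.42)(12.47)(603 − 1163) = -9919 J.
Work on gas = −W_by = 9919 J.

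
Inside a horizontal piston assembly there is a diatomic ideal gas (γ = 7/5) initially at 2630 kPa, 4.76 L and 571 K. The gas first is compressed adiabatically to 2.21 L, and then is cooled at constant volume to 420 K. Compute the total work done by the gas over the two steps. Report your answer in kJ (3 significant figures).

W_total ≈ -11.2 kJ

Step 1 (adiabatic): W = (P₁V₁ − P₂V₂)/(γ−1) = (12519 − 17016)/0.4 = -11242 J.
Step 2 (isochoric): W = 0 (constant volume).
W_total = -11242 + 0 = -11242 J.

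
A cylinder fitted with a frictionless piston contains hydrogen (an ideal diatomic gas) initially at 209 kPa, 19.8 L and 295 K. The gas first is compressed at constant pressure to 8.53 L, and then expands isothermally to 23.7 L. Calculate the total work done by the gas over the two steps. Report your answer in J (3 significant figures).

W_total ≈ -534 J

Step 1 (isobaric): W = PΔV = (209 kPa)(8.53 − 19.8 L) = -2355 J.
After step 1: P = 209 kPa, V = 8.53 L, T = 127.1 K.
Step 2 (isothermal): W = P₁V₁ ln(V₂/V₁) = (1783) ln(23.7/8.53) = 1822 J.
W_total = -2355 + 1822 = -533.6 J.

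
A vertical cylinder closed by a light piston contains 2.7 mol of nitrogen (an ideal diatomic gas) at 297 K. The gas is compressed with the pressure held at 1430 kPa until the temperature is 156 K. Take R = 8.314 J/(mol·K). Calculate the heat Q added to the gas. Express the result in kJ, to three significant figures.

Isobaric: W = nRΔT = (2.7)(8.314)(-141) = -3165 J.
ΔU = nCᵥΔT with Cᵥ = 5R/2: ΔU = (2.7)(20.79)(-141) = -7913 J.
Q = ΔU + W = -7913 − 3165 = -11078 J.

Q ≈ -11.1 kJ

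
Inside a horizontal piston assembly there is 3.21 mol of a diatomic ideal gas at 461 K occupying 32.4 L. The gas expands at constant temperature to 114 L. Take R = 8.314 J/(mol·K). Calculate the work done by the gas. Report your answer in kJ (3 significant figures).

Isothermal: W = nRT ln(V₂/V₁).
W = (3.21)(8.314)(461) × ln(114/32.4)
  = 12303 × 1.258
W_by_gas = 15478 J.

W ≈ 15.5 kJ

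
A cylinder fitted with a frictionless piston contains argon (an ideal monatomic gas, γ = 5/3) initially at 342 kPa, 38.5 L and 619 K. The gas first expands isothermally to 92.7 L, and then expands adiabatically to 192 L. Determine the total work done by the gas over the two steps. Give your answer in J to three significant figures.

W_total ≈ 19200 J

Step 1 (isothermal): W = P₁V₁ ln(V₂/V₁) = (13167) ln(92.7/38.5) = 11570 J.
After step 1: P = 142 kPa, V = 92.7 L, T = 619 K.
Step 2 (adiabatic): W = (P₁V₁ − P₂V₂)/(γ−1) = (13167 − 8103)/0.667 = 7595 J.
W_total = 11570 + 7595 = 19165 J.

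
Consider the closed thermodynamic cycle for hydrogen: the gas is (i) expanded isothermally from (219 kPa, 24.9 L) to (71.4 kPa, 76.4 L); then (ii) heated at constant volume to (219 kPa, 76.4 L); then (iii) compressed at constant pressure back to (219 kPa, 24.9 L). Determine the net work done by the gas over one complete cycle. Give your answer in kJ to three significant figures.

Leg (i): W = PᵢVᵢ ln(V_f/Vᵢ) = (5453) ln(76.4/24.9) = 6114 J.
Leg (ii): W = 0.
Leg (iii): W = PΔV = (219)(24.9 − 76.4) = -11279 J.
W_net = 6114 − 11279 = -5165 J.

W_net ≈ -5.16 kJ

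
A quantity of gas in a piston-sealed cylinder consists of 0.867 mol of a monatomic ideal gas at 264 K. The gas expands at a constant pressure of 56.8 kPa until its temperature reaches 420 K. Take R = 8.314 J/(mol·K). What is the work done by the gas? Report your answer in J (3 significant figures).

W ≈ 1120 J

Isobaric: W = P ΔV = nR ΔT.
W = (0.867)(8.314)(420 − 264) = 1124 J.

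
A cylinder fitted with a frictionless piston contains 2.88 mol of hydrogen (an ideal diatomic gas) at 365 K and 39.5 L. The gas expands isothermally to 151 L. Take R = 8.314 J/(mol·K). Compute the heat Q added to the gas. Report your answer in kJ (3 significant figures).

Isothermal ⇒ ΔU = 0, so Q = W = nRT ln(V₂/V₁).
Q = (2.88)(8.314)(365) ln(151/39.5) = 8740 × 1.341 = 11720 J.

Q ≈ 11.7 kJ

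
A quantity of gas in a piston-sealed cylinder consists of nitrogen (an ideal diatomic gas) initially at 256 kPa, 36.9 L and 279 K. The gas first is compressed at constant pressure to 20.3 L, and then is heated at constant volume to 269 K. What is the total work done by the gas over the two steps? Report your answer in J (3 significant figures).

Step 1 (isobaric): W = PΔV = (256 kPa)(20.3 − 36.9 L) = -4250 J.
Step 2 (isochoric): W = 0 (constant volume).
W_total = -4250 + 0 = -4250 J.

W_total ≈ -4250 J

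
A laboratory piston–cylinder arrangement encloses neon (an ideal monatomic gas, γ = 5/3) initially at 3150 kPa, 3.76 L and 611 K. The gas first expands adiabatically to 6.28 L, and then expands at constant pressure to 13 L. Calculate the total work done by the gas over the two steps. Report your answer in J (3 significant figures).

Step 1 (adiabatic): W = (P₁V₁ − P₂V₂)/(γ−1) = (11844 − 8414)/0.667 = 5146 J.
After step 1: P = 1340 kPa, V = 6.28 L, T = 434 K.
Step 2 (isobaric): W = PΔV = (1340 kPa)(13 − 6.28 L) = 9003 J.
W_total = 5146 + 9003 = 14149 J.

W_total ≈ 14100 J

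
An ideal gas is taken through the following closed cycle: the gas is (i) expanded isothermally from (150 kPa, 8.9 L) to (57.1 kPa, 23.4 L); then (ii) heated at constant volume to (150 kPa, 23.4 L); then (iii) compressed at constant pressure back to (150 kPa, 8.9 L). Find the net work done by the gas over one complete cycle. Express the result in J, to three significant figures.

W_net ≈ -884 J

Leg (i): W = PᵢVᵢ ln(V_f/Vᵢ) = (1335) ln(23.4/8.9) = 1291 J.
Leg (ii): W = 0.
Leg (iii): W = PΔV = (150)(8.9 − 23.4) = -2175 J.
W_net = 1291 − 2175 = -884.5 J.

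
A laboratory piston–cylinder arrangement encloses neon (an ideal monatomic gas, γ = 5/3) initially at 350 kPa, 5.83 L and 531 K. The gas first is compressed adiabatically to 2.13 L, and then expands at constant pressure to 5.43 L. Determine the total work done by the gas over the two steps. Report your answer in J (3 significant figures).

Step 1 (adiabatic): W = (P₁V₁ − P₂V₂)/(γ−1) = (2040 − 3993)/0.667 = -2928 J.
After step 1: P = 1874 kPa, V = 2.13 L, T = 1039 K.
Step 2 (isobaric): W = PΔV = (1874 kPa)(5.43 − 2.13 L) = 6186 J.
W_total = -2928 + 6186 = 3258 J.

W_total ≈ 3260 J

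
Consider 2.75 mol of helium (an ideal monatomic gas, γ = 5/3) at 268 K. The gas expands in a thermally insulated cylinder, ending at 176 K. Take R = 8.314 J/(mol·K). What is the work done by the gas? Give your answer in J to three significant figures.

W ≈ 3160 J

Adiabatic ⇒ Q = 0, so W_by = −ΔU = nCᵥ(T₁ − T₂).
Cᵥ = 3R/2 = 12.47 J/(mol·K).
W = (2.75)(12.47)(268 − 176) = 3155 J.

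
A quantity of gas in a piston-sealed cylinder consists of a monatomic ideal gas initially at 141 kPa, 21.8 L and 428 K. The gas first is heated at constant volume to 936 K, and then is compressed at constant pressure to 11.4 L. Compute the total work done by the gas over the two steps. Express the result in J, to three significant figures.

Step 1 (isochoric): W = 0 (constant volume).
After step 1: P = 308.4 kPa (V unchanged).
Step 2 (isobaric): W = PΔV = (308.4 kPa)(11.4 − 21.8 L) = -3207 J.
W_total = 0 − 3207 = -3207 J.

W_total ≈ -3210 J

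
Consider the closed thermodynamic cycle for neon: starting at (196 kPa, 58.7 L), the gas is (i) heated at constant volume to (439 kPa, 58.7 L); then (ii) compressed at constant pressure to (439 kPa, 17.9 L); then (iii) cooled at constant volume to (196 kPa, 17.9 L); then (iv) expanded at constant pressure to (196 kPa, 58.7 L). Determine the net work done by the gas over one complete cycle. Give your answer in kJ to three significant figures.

Constant-volume legs do no work.
W(ii) = (439)(17.9 − 58.7) = -17911 J; W(iv) = (196)(58.7 − 17.9) = 7997 J.
W_net = -17911 + 7997 = -9914 J (the counter-clockwise enclosed area).

W_net ≈ -9.91 kJ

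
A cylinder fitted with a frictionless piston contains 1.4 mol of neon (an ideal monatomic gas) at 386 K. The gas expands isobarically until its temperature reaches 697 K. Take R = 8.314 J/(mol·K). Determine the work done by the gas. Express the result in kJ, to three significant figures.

W ≈ 3.62 kJ

Isobaric: W = P ΔV = nR ΔT.
W = (1.4)(8.314)(697 − 386) = 3620 J.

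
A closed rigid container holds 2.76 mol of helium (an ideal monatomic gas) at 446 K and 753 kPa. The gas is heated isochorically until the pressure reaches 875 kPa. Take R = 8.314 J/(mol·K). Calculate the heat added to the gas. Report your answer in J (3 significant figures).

Q ≈ 2490 J

Constant volume ⇒ W = 0, so Q = ΔU = nCᵥΔT with Cᵥ = 3R/2 = 12.47 J/(mol·K).
At constant V, T₂/T₁ = P₂/P₁ ⇒ ΔT = T₁(P₂/P₁ − 1) = 446·(875/753 − 1) = 72.26 K.
ΔU = (2.76)(12.47)(72.26) = 2487 J.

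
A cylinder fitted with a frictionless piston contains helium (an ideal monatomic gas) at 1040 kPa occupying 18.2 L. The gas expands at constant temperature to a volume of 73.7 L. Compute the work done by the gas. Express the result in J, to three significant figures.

W ≈ 26500 J

Isothermal: W = nRT ln(V₂/V₁) = P₁V₁ ln(V₂/V₁).
P₁V₁ = (1040 kPa)(18.2 L) = 18928 J.
W = 18928 × ln(73.7/18.2) = 18928 × 1.399
W_by_gas = 26472 J.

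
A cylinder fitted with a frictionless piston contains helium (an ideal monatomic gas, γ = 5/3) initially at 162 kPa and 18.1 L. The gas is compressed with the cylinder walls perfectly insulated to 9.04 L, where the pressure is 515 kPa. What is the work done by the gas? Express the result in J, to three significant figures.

W ≈ -2590 J

Adiabatic: W = (P₁V₁ − P₂V₂)/(γ − 1) with γ = 5/3.
P₁V₁ = 2932 J, P₂V₂ = 4656 J.
W = (2932 − 4656) / 0.6667 = -2585 J.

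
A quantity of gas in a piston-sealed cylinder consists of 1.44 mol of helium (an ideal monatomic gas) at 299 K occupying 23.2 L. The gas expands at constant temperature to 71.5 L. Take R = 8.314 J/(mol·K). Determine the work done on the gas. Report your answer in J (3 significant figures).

Isothermal: W = nRT ln(V₂/V₁).
W = (1.44)(8.314)(299) × ln(71.5/23.2)
  = 3580 × 1.126
W_by_gas = 4029 J; work on gas = −W_by = -4029 J.

W ≈ -4030 J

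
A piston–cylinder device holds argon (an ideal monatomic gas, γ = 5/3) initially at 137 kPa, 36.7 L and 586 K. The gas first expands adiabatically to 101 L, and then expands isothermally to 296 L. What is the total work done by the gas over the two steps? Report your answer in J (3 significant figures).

W_total ≈ 6450 J

Step 1 (adiabatic): W = (P₁V₁ − P₂V₂)/(γ−1) = (5028 − 2560)/0.667 = 3701 J.
After step 1: P = 25.35 kPa, V = 101 L, T = 298.4 K.
Step 2 (isothermal): W = P₁V₁ ln(V₂/V₁) = (2560) ln(296/101) = 2753 J.
W_total = 3701 + 2753 = 6454 J.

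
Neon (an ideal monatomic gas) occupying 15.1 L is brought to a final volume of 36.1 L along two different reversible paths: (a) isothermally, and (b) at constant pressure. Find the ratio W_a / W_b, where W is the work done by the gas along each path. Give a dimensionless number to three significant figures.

W_a / W_b ≈ 0.627

Path (a) isothermal: W = P₁V₁ ln(V₂/V₁) → W_a/(P₁V₁) = 0.8716.
Path (b) isobaric: W = P₁(V₂ − V₁) → W_b/(P₁V₁) = 1.391.
W_a / W_b = 0.8716 / 1.391 = 0.6267.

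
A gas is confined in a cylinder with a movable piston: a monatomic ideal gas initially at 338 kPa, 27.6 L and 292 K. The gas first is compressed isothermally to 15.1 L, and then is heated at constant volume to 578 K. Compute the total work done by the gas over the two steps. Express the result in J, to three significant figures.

Step 1 (isothermal): W = P₁V₁ ln(V₂/V₁) = (9329) ln(15.1/27.6) = -5626 J.
Step 2 (isochoric): W = 0 (constant volume).
W_total = -5626 + 0 = -5626 J.

W_total ≈ -5630 J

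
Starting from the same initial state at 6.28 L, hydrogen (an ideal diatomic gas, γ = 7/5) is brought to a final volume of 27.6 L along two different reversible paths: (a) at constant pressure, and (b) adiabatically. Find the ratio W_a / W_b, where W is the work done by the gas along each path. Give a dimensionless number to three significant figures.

W_a / W_b ≈ 3.04

Path (a) isobaric: W = P₁(V₂ − V₁) → W_a/(P₁V₁) = 3.395.
Path (b) adiabatic: W = P₁V₁(1 − (V₁/V₂)^(γ−1))/(γ−1) → W_b/(P₁V₁) = 1.117.
W_a / W_b = 3.395 / 1.117 = 3.039.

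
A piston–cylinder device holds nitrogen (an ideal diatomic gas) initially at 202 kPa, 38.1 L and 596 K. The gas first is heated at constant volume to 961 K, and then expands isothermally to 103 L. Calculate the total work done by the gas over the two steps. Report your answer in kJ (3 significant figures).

Step 1 (isochoric): W = 0 (constant volume).
After step 1: P = 325.7 kPa (V unchanged).
Step 2 (isothermal): W = P₁V₁ ln(V₂/V₁) = (12409) ln(103/38.1) = 12341 J.
W_total = 0 + 12341 = 12341 J.

W_total ≈ 12.3 kJ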